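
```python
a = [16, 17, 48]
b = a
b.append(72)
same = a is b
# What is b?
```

After line 1: a = [16, 17, 48]
After line 2 (b = a is an alias, same object): a = [16, 17, 48], b = [16, 17, 48]
After line 3 (b.append mutates the shared list): a = [16, 17, 48, 72], b = [16, 17, 48, 72]
After line 4 (same = a is b; same object -> True): same = True

[16, 17, 48, 72]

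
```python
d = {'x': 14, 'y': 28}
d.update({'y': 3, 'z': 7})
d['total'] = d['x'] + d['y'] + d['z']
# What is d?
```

After line 1: d = {'x': 14, 'y': 28}
After line 2 (y overwritten, z added): d = {'x': 14, 'y': 3, 'z': 7}
After line 3 (total = 14 + 3 + 7 = 24): d = {'x': 14, 'y': 3, 'z': 7, 'total': 24}

{'x': 14, 'y': 3, 'z': 7, 'total': 24}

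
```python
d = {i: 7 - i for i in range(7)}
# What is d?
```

{0: 7, 1: 6, 2: 5, 3: 4, 4: 3, 5: 2, 6: 1}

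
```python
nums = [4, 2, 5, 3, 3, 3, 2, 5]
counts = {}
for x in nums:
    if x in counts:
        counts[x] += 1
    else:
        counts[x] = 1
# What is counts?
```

Initial: counts = {}, nums = [4, 2, 5, 3, 3, 3, 2, 5]
See 4: counts = {4: 1}
See 2: counts = {4: 1, 2: 1}
See 5: counts = {4: 1, 2: 1, 5: 1}
See 3: counts = {4: 1, 2: 1, 5: 1, 3: 1}
See 3: counts = {4: 1, 2: 1, 5: 1, 3: 2}
See 3: counts = {4: 1, 2: 1, 5: 1, 3: 3}
See 2: counts = {4: 1, 2: 2, 5: 1, 3: 3}
See 5: counts = {4: 1, 2: 2, 5: 2, 3: 3}

{4: 1, 2: 2, 5: 2, 3: 3}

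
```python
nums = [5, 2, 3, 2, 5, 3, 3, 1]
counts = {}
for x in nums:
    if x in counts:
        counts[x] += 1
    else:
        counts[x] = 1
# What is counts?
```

Initial: counts = {}, nums = [5, 2, 3, 2, 5, 3, 3, 1]
See 5: counts = {5: 1}
See 2: counts = {5: 1, 2: 1}
See 3: counts = {5: 1, 2: 1, 3: 1}
See 2: counts = {5: 1, 2: 2, 3: 1}
See 5: counts = {5: 2, 2: 2, 3: 1}
See 3: counts = {5: 2, 2: 2, 3: 2}
See 3: counts = {5: 2, 2: 2, 3: 3}
See 1: counts = {5: 2, 2: 2, 3: 3, 1: 1}

{5: 2, 2: 2, 3: 3, 1: 1}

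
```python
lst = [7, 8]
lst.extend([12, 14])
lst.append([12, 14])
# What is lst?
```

After line 1: lst = [7, 8]
After line 2 (extend unpacks [12, 14]): lst = [7, 8, 12, 14]
After line 3 (append adds [12, 14] as single element): lst = [7, 8, 12, 14, [12, 14]]

[7, 8, 12, 14, [12, 14]]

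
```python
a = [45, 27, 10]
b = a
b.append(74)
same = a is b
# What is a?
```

After line 1: a = [45, 27, 10]
After line 2 (b = a is an alias, same object): a = [45, 27, 10], b = [45, 27, 10]
After line 3 (b.append mutates the shared list): a = [45, 27, 10, 74], b = [45, 27, 10, 74]
After line 4 (same = a is b; same object -> True): same = True

[45, 27, 10, 74]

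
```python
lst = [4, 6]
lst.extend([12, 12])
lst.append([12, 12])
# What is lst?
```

After line 1: lst = [4, 6]
After line 2 (extend unpacks [12, 12]): lst = [4, 6, 12, 12]
After line 3 (append adds [12, 12] as single element): lst = [4, 6, 12, 12, [12, 12]]

[4, 6, 12, 12, [12, 12]]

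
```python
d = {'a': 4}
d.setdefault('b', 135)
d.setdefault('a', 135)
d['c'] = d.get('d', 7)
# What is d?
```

After line 1: d = {'a': 4}
After line 2 (setdefault adds 'b'=135): d = {'a': 4, 'b': 135}
After line 3 (setdefault 'a' no-op, already exists): d = {'a': 4, 'b': 135}
After line 4 (get('d', 7) returns default since 'd' not in d): d = {'a': 4, 'b': 135, 'c': 7}

{'a': 4, 'b': 135, 'c': 7}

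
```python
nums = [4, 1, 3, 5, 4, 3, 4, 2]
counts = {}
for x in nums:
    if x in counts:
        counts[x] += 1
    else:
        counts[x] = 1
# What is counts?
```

Initial: counts = {}, nums = [4, 1, 3, 5, 4, 3, 4, 2]
See 4: counts = {4: 1}
See 1: counts = {4: 1, 1: 1}
See 3: counts = {4: 1, 1: 1, 3: 1}
See 5: counts = {4: 1, 1: 1, 3: 1, 5: 1}
See 4: counts = {4: 2, 1: 1, 3: 1, 5: 1}
See 3: counts = {4: 2, 1: 1, 3: 2, 5: 1}
See 4: counts = {4: 3, 1: 1, 3: 2, 5: 1}
See 2: counts = {4: 3, 1: 1, 3: 2, 5: 1, 2: 1}

{4: 3, 1: 1, 3: 2, 5: 1, 2: 1}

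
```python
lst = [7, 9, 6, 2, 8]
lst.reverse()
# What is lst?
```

[8, 2, 6, 9, 7]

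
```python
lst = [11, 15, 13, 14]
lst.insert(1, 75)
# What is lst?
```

[11, 75, 15, 13, 14]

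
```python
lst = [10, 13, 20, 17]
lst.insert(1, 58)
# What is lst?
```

[10, 58, 13, 20, 17]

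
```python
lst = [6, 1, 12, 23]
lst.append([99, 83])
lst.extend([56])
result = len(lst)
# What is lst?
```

After line 1: lst = [6, 1, 12, 23]
After line 2 (append adds [99, 83] as single element): lst = [6, 1, 12, 23, [99, 83]]
After line 3 (extend unpacks [56], adds 56): lst = [6, 1, 12, 23, [99, 83], 56]
After line 4: result = len(lst) = 6

[6, 1, 12, 23, [99, 83], 56]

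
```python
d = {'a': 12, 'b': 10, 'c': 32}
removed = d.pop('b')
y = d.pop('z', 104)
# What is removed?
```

After line 1: d = {'a': 12, 'b': 10, 'c': 32}
After line 2 (pop 'b' returns 10): d = {'a': 12, 'c': 32}, removed = 10
After line 3 (pop 'z' missing, returns default 104): d = {'a': 12, 'c': 32}, y = 104

10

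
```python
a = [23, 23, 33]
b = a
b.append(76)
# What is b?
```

After line 1: a = [23, 23, 33]
After line 2 (b = a is an alias, same object): a = [23, 23, 33], b = [23, 23, 33]
After line 3 (b.append mutates the shared list): a = [23, 23, 33, 76], b = [23, 23, 33, 76]

[23, 23, 33, 76]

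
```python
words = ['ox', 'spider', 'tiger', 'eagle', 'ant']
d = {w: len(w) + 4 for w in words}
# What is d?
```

{'ox': 6, 'spider': 10, 'tiger': 9, 'eagle': 9, 'ant': 7}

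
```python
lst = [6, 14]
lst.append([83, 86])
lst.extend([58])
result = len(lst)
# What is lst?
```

After line 1: lst = [6, 14]
After line 2 (append adds [83, 86] as single element): lst = [6, 14, [83, 86]]
After line 3 (extend unpacks [58], adds 58): lst = [6, 14, [83, 86], 58]
After line 4: result = len(lst) = 4

[6, 14, [83, 86], 58]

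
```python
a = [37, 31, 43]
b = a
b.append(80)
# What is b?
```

After line 1: a = [37, 31, 43]
After line 2 (b = a is an alias, same object): a = [37, 31, 43], b = [37, 31, 43]
After line 3 (b.append mutates the shared list): a = [37, 31, 43, 80], b = [37, 31, 43, 80]

[37, 31, 43, 80]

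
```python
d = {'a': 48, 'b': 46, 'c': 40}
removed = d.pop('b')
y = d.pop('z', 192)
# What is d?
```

After line 1: d = {'a': 48, 'b': 46, 'c': 40}
After line 2 (pop 'b' returns 46): d = {'a': 48, 'c': 40}, removed = 46
After line 3 (pop 'z' missing, returns default 192): d = {'a': 48, 'c': 40}, y = 192

{'a': 48, 'c': 40}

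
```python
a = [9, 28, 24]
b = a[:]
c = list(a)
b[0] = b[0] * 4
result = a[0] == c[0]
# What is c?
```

After line 1: a = [9, 28, 24]
After line 2 (b = a[:], copy): a = [9, 28, 24], b = [9, 28, 24]
After line 3 (c = list(a) is a copy, new object): c = [9, 28, 24]
After line 4 (b[0] = 9 * 4 = 36; only b mutates (copy)): a = [9, 28, 24], b = [36, 28, 24], c = [9, 28, 24]
After line 5 (a[0] = 9, c[0] = 9; result = True)

[9, 28, 24]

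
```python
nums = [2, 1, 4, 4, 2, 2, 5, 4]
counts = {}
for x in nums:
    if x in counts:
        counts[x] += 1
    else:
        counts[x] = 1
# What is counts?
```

Initial: counts = {}, nums = [2, 1, 4, 4, 2, 2, 5, 4]
See 2: counts = {2: 1}
See 1: counts = {2: 1, 1: 1}
See 4: counts = {2: 1, 1: 1, 4: 1}
See 4: counts = {2: 1, 1: 1, 4: 2}
See 2: counts = {2: 2, 1: 1, 4: 2}
See 2: counts = {2: 3, 1: 1, 4: 2}
See 5: counts = {2: 3, 1: 1, 4: 2, 5: 1}
See 4: counts = {2: 3, 1: 1, 4: 3, 5: 1}

{2: 3, 1: 1, 4: 3, 5: 1}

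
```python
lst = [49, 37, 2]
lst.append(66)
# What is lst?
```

[49, 37, 2, 66]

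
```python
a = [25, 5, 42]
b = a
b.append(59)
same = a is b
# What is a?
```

After line 1: a = [25, 5, 42]
After line 2 (b = a is an alias, same object): a = [25, 5, 42], b = [25, 5, 42]
After line 3 (b.append mutates the shared list): a = [25, 5, 42, 59], b = [25, 5, 42, 59]
After line 4 (same = a is b; same object -> True): same = True

[25, 5, 42, 59]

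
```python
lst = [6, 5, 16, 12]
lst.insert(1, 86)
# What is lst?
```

[6, 86, 5, 16, 12]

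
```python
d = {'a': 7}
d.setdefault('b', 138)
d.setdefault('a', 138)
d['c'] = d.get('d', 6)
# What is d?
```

After line 1: d = {'a': 7}
After line 2 (setdefault adds 'b'=138): d = {'a': 7, 'b': 138}
After line 3 (setdefault 'a' no-op, already exists): d = {'a': 7, 'b': 138}
After line 4 (get('d', 6) returns default since 'd' not in d): d = {'a': 7, 'b': 138, 'c': 6}

{'a': 7, 'b': 138, 'c': 6}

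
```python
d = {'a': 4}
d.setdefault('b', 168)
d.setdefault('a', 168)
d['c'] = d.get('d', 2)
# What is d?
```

After line 1: d = {'a': 4}
After line 2 (setdefault adds 'b'=168): d = {'a': 4, 'b': 168}
After line 3 (setdefault 'a' no-op, already exists): d = {'a': 4, 'b': 168}
After line 4 (get('d', 2) returns default since 'd' not in d): d = {'a': 4, 'b': 168, 'c': 2}

{'a': 4, 'b': 168, 'c': 2}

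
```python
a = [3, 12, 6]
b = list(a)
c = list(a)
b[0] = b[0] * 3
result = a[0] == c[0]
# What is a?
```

After line 1: a = [3, 12, 6]
After line 2 (b = list(a), copy): a = [3, 12, 6], b = [3, 12, 6]
After line 3 (c = list(a) is a copy, new object): c = [3, 12, 6]
After line 4 (b[0] = 3 * 3 = 9; only b mutates (copy)): a = [3, 12, 6], b = [9, 12, 6], c = [3, 12, 6]
After line 5 (a[0] = 3, c[0] = 3; result = True)

[3, 12, 6]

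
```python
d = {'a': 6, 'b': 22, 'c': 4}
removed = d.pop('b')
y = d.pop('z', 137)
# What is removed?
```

After line 1: d = {'a': 6, 'b': 22, 'c': 4}
After line 2 (pop 'b' returns 22): d = {'a': 6, 'c': 4}, removed = 22
After line 3 (pop 'z' missing, returns default 137): d = {'a': 6, 'c': 4}, y = 137

22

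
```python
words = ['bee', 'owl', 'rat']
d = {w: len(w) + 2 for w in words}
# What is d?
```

{'bee': 5, 'owl': 5, 'rat': 5}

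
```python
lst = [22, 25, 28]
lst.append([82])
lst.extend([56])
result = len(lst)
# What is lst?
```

After line 1: lst = [22, 25, 28]
After line 2 (append adds [82] as single element): lst = [22, 25, 28, [82]]
After line 3 (extend unpacks [56], adds 56): lst = [22, 25, 28, [82], 56]
After line 4: result = len(lst) = 5

[22, 25, 28, [82], 56]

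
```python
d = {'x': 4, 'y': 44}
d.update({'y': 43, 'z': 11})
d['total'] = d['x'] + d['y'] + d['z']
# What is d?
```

After line 1: d = {'x': 4, 'y': 44}
After line 2 (y overwritten, z added): d = {'x': 4, 'y': 43, 'z': 11}
After line 3 (total = 4 + 43 + 11 = 58): d = {'x': 4, 'y': 43, 'z': 11, 'total': 58}

{'x': 4, 'y': 43, 'z': 11, 'total': 58}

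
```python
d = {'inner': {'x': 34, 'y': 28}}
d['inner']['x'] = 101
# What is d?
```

After line 1: d = {'inner': {'x': 34, 'y': 28}}
After line 2 (inner x overwritten): d = {'inner': {'x': 101, 'y': 28}}

{'inner': {'x': 101, 'y': 28}}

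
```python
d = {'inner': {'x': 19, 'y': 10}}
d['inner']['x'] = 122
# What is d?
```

After line 1: d = {'inner': {'x': 19, 'y': 10}}
After line 2 (inner x overwritten): d = {'inner': {'x': 122, 'y': 10}}

{'inner': {'x': 122, 'y': 10}}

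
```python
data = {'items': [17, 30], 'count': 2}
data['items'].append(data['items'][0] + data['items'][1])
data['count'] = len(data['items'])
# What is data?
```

After line 1: data = {'items': [17, 30], 'count': 2}
After line 2 (append 17 + 30 = 47): data = {'items': [17, 30, 47], 'count': 2}
After line 3 (count = len(items) = 3): data = {'items': [17, 30, 47], 'count': 3}

{'items': [17, 30, 47], 'count': 3}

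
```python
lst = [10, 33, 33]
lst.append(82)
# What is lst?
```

[10, 33, 33, 82]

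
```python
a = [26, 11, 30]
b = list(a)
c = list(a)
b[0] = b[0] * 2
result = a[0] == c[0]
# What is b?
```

After line 1: a = [26, 11, 30]
After line 2 (b = list(a), copy): a = [26, 11, 30], b = [26, 11, 30]
After line 3 (c = list(a) is a copy, new object): c = [26, 11, 30]
After line 4 (b[0] = 26 * 2 = 52; only b mutates (copy)): a = [26, 11, 30], b = [52, 11, 30], c = [26, 11, 30]
After line 5 (a[0] = 26, c[0] = 26; result = True)

[52, 11, 30]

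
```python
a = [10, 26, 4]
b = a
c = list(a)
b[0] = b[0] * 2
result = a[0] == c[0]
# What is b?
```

After line 1: a = [10, 26, 4]
After line 2 (b = a, alias): a = [10, 26, 4], b = [10, 26, 4]
After line 3 (c = list(a) is a copy, new object): c = [10, 26, 4]
After line 4 (b[0] = 10 * 2 = 20; mutates shared a/b): a = b = [20, 26, 4], c = [10, 26, 4]
After line 5 (a[0] = 20, c[0] = 10; result = False)

[20, 26, 4]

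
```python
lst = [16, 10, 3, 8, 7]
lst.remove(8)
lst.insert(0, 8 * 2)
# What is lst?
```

After line 1: lst = [16, 10, 3, 8, 7]
After line 2 (remove first 8): lst = [16, 10, 3, 7]
After line 3 (insert 16 at index 0): lst = [16, 16, 10, 3, 7]

[16, 16, 10, 3, 7]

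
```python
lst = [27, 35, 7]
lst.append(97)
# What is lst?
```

[27, 35, 7, 97]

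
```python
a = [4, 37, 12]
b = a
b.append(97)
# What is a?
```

After line 1: a = [4, 37, 12]
After line 2 (b = a is an alias, same object): a = [4, 37, 12], b = [4, 37, 12]
After line 3 (b.append mutates the shared list): a = [4, 37, 12, 97], b = [4, 37, 12, 97]

[4, 37, 12, 97]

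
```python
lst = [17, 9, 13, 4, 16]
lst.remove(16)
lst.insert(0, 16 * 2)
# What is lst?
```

After line 1: lst = [17, 9, 13, 4, 16]
After line 2 (remove first 16): lst = [17, 9, 13, 4]
After line 3 (insert 32 at index 0): lst = [32, 17, 9, 13, 4]

[32, 17, 9, 13, 4]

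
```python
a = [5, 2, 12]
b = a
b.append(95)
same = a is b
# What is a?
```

After line 1: a = [5, 2, 12]
After line 2 (b = a is an alias, same object): a = [5, 2, 12], b = [5, 2, 12]
After line 3 (b.append mutates the shared list): a = [5, 2, 12, 95], b = [5, 2, 12, 95]
After line 4 (same = a is b; same object -> True): same = True

[5, 2, 12, 95]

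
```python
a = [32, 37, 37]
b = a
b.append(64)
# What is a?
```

After line 1: a = [32, 37, 37]
After line 2 (b = a is an alias, same object): a = [32, 37, 37], b = [32, 37, 37]
After line 3 (b.append mutates the shared list): a = [32, 37, 37, 64], b = [32, 37, 37, 64]

[32, 37, 37, 64]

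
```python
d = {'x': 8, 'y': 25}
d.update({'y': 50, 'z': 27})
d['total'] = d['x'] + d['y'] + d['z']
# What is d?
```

After line 1: d = {'x': 8, 'y': 25}
After line 2 (y overwritten, z added): d = {'x': 8, 'y': 50, 'z': 27}
After line 3 (total = 8 + 50 + 27 = 85): d = {'x': 8, 'y': 50, 'z': 27, 'total': 85}

{'x': 8, 'y': 50, 'z': 27, 'total': 85}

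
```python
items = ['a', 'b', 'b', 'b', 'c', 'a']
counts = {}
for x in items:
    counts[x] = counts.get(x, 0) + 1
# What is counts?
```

Initial: counts = {}, items = ['a', 'b', 'b', 'b', 'c', 'a']
See 'a': counts = {'a': 1}
See 'b': counts = {'a': 1, 'b': 1}
See 'b': counts = {'a': 1, 'b': 2}
See 'b': counts = {'a': 1, 'b': 3}
See 'c': counts = {'a': 1, 'b': 3, 'c': 1}
See 'a': counts = {'a': 2, 'b': 3, 'c': 1}

{'a': 2, 'b': 3, 'c': 1}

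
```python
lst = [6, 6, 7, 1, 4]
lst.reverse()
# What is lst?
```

[4, 1, 7, 6, 6]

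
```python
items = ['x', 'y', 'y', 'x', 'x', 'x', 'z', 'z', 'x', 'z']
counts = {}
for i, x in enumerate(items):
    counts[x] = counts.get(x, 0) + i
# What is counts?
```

Initial: counts = {}, items = ['x', 'y', 'y', 'x', 'x', 'x', 'z', 'z', 'x', 'z']
i=0, x='x': counts = {'x': 0}
i=1, x='y': counts = {'x': 0, 'y': 1}
i=2, x='y': counts = {'x': 0, 'y': 3}
i=3, x='x': counts = {'x': 3, 'y': 3}
i=4, x='x': counts = {'x': 7, 'y': 3}
i=5, x='x': counts = {'x': 12, 'y': 3}
i=6, x='z': counts = {'x': 12, 'y': 3, 'z': 6}
i=7, x='z': counts = {'x': 12, 'y': 3, 'z': 13}
i=8, x='x': counts = {'x': 20, 'y': 3, 'z': 13}
i=9, x='z': counts = {'x': 20, 'y': 3, 'z': 22}

{'x': 20, 'y': 3, 'z': 22}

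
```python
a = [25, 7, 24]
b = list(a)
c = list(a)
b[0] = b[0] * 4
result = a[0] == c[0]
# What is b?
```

After line 1: a = [25, 7, 24]
After line 2 (b = list(a), copy): a = [25, 7, 24], b = [25, 7, 24]
After line 3 (c = list(a) is a copy, new object): c = [25, 7, 24]
After line 4 (b[0] = 25 * 4 = 100; only b mutates (copy)): a = [25, 7, 24], b = [100, 7, 24], c = [25, 7, 24]
After line 5 (a[0] = 25, c[0] = 25; result = True)

[100, 7, 24]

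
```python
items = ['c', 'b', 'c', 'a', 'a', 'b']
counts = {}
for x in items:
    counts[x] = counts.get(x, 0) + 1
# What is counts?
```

Initial: counts = {}, items = ['c', 'b', 'c', 'a', 'a', 'b']
See 'c': counts = {'c': 1}
See 'b': counts = {'c': 1, 'b': 1}
See 'c': counts = {'c': 2, 'b': 1}
See 'a': counts = {'c': 2, 'b': 1, 'a': 1}
See 'a': counts = {'c': 2, 'b': 1, 'a': 2}
See 'b': counts = {'c': 2, 'b': 2, 'a': 2}

{'c': 2, 'b': 2, 'a': 2}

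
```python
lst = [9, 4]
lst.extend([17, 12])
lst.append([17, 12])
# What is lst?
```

After line 1: lst = [9, 4]
After line 2 (extend unpacks [17, 12]): lst = [9, 4, 17, 12]
After line 3 (append adds [17, 12] as single element): lst = [9, 4, 17, 12, [17, 12]]

[9, 4, 17, 12, [17, 12]]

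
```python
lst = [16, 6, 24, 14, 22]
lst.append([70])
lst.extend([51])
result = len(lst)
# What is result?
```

After line 1: lst = [16, 6, 24, 14, 22]
After line 2 (append adds [70] as single element): lst = [16, 6, 24, 14, 22, [70]]
After line 3 (extend unpacks [51], adds 51): lst = [16, 6, 24, 14, 22, [70], 51]
After line 4: result = len(lst) = 7

7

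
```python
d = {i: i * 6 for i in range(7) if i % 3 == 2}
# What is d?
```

{2: 12, 5: 30}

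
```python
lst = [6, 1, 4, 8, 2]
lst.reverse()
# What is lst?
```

[2, 8, 4, 1, 6]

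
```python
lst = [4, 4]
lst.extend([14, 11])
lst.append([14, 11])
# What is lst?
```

After line 1: lst = [4, 4]
After line 2 (extend unpacks [14, 11]): lst = [4, 4, 14, 11]
After line 3 (append adds [14, 11] as single element): lst = [4, 4, 14, 11, [14, 11]]

[4, 4, 14, 11, [14, 11]]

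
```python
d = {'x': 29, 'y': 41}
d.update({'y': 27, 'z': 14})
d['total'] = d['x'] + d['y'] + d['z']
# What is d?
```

After line 1: d = {'x': 29, 'y': 41}
After line 2 (y overwritten, z added): d = {'x': 29, 'y': 27, 'z': 14}
After line 3 (total = 29 + 27 + 14 = 70): d = {'x': 29, 'y': 27, 'z': 14, 'total': 70}

{'x': 29, 'y': 27, 'z': 14, 'total': 70}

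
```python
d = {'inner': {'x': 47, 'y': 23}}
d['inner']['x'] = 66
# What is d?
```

After line 1: d = {'inner': {'x': 47, 'y': 23}}
After line 2 (inner x overwritten): d = {'inner': {'x': 66, 'y': 23}}

{'inner': {'x': 66, 'y': 23}}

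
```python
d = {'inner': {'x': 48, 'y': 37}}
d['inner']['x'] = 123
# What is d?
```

After line 1: d = {'inner': {'x': 48, 'y': 37}}
After line 2 (inner x overwritten): d = {'inner': {'x': 123, 'y': 37}}

{'inner': {'x': 123, 'y': 37}}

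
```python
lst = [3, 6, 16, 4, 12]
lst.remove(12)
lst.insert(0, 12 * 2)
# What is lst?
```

After line 1: lst = [3, 6, 16, 4, 12]
After line 2 (remove first 12): lst = [3, 6, 16, 4]
After line 3 (insert 24 at index 0): lst = [24, 3, 6, 16, 4]

[24, 3, 6, 16, 4]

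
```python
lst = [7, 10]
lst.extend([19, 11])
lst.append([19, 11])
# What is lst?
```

After line 1: lst = [7, 10]
After line 2 (extend unpacks [19, 11]): lst = [7, 10, 19, 11]
After line 3 (append adds [19, 11] as single element): lst = [7, 10, 19, 11, [19, 11]]

[7, 10, 19, 11, [19, 11]]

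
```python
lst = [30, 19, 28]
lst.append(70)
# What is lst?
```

[30, 19, 28, 70]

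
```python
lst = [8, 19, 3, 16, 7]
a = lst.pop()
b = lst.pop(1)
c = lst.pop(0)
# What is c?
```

After line 1: lst = [8, 19, 3, 16, 7]
After line 2 (pop() -> a = 7): lst = [8, 19, 3, 16]
After line 3 (pop(1) -> b = 19): lst = [8, 3, 16]
After line 4 (pop(0) -> c = 8): lst = [3, 16]

8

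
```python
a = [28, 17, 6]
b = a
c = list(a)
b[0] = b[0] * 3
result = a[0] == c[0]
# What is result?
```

After line 1: a = [28, 17, 6]
After line 2 (b = a, alias): a = [28, 17, 6], b = [28, 17, 6]
After line 3 (c = list(a) is a copy, new object): c = [28, 17, 6]
After line 4 (b[0] = 28 * 3 = 84; mutates shared a/b): a = b = [84, 17, 6], c = [28, 17, 6]
After line 5 (a[0] = 84, c[0] = 28; result = False)

False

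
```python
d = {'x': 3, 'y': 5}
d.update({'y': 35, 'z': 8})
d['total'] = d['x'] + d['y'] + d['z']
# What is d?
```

After line 1: d = {'x': 3, 'y': 5}
After line 2 (y overwritten, z added): d = {'x': 3, 'y': 35, 'z': 8}
After line 3 (total = 3 + 35 + 8 = 46): d = {'x': 3, 'y': 35, 'z': 8, 'total': 46}

{'x': 3, 'y': 35, 'z': 8, 'total': 46}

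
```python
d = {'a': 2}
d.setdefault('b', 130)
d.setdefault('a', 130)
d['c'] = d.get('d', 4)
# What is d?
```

After line 1: d = {'a': 2}
After line 2 (setdefault adds 'b'=130): d = {'a': 2, 'b': 130}
After line 3 (setdefault 'a' no-op, already exists): d = {'a': 2, 'b': 130}
After line 4 (get('d', 4) returns default since 'd' not in d): d = {'a': 2, 'b': 130, 'c': 4}

{'a': 2, 'b': 130, 'c': 4}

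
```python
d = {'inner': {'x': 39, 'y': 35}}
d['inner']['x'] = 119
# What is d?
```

After line 1: d = {'inner': {'x': 39, 'y': 35}}
After line 2 (inner x overwritten): d = {'inner': {'x': 119, 'y': 35}}

{'inner': {'x': 119, 'y': 35}}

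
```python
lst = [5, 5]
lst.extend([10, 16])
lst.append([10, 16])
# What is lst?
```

After line 1: lst = [5, 5]
After line 2 (extend unpacks [10, 16]): lst = [5, 5, 10, 16]
After line 3 (append adds [10, 16] as single element): lst = [5, 5, 10, 16, [10, 16]]

[5, 5, 10, 16, [10, 16]]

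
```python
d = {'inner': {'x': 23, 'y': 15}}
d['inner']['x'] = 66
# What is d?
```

After line 1: d = {'inner': {'x': 23, 'y': 15}}
After line 2 (inner x overwritten): d = {'inner': {'x': 66, 'y': 15}}

{'inner': {'x': 66, 'y': 15}}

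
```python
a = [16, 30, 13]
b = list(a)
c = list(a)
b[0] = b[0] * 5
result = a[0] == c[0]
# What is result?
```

After line 1: a = [16, 30, 13]
After line 2 (b = list(a), copy): a = [16, 30, 13], b = [16, 30, 13]
After line 3 (c = list(a) is a copy, new object): c = [16, 30, 13]
After line 4 (b[0] = 16 * 5 = 80; only b mutates (copy)): a = [16, 30, 13], b = [80, 30, 13], c = [16, 30, 13]
After line 5 (a[0] = 16, c[0] = 16; result = True)

True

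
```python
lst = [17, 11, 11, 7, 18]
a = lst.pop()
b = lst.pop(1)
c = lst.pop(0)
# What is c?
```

After line 1: lst = [17, 11, 11, 7, 18]
After line 2 (pop() -> a = 18): lst = [17, 11, 11, 7]
After line 3 (pop(1) -> b = 11): lst = [17, 11, 7]
After line 4 (pop(0) -> c = 17): lst = [11, 7]

17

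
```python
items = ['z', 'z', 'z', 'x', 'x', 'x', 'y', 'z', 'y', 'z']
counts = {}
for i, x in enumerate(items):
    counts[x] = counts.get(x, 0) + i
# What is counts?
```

Initial: counts = {}, items = ['z', 'z', 'z', 'x', 'x', 'x', 'y', 'z', 'y', 'z']
i=0, x='z': counts = {'z': 0}
i=1, x='z': counts = {'z': 1}
i=2, x='z': counts = {'z': 3}
i=3, x='x': counts = {'z': 3, 'x': 3}
i=4, x='x': counts = {'z': 3, 'x': 7}
i=5, x='x': counts = {'z': 3, 'x': 12}
i=6, x='y': counts = {'z': 3, 'x': 12, 'y': 6}
i=7, x='z': counts = {'z': 10, 'x': 12, 'y': 6}
i=8, x='y': counts = {'z': 10, 'x': 12, 'y': 14}
i=9, x='z': counts = {'z': 19, 'x': 12, 'y': 14}

{'z': 19, 'x': 12, 'y': 14}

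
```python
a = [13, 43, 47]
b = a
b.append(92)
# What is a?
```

After line 1: a = [13, 43, 47]
After line 2 (b = a is an alias, same object): a = [13, 43, 47], b = [13, 43, 47]
After line 3 (b.append mutates the shared list): a = [13, 43, 47, 92], b = [13, 43, 47, 92]

[13, 43, 47, 92]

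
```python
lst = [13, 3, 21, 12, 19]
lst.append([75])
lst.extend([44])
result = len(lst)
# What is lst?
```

After line 1: lst = [13, 3, 21, 12, 19]
After line 2 (append adds [75] as single element): lst = [13, 3, 21, 12, 19, [75]]
After line 3 (extend unpacks [44], adds 44): lst = [13, 3, 21, 12, 19, [75], 44]
After line 4: result = len(lst) = 7

[13, 3, 21, 12, 19, [75], 44]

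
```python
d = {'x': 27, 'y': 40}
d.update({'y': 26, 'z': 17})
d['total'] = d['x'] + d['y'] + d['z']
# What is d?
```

After line 1: d = {'x': 27, 'y': 40}
After line 2 (y overwritten, z added): d = {'x': 27, 'y': 26, 'z': 17}
After line 3 (total = 27 + 26 + 17 = 70): d = {'x': 27, 'y': 26, 'z': 17, 'total': 70}

{'x': 27, 'y': 26, 'z': 17, 'total': 70}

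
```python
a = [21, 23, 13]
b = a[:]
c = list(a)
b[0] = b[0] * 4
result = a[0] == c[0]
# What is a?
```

After line 1: a = [21, 23, 13]
After line 2 (b = a[:], copy): a = [21, 23, 13], b = [21, 23, 13]
After line 3 (c = list(a) is a copy, new object): c = [21, 23, 13]
After line 4 (b[0] = 21 * 4 = 84; only b mutates (copy)): a = [21, 23, 13], b = [84, 23, 13], c = [21, 23, 13]
After line 5 (a[0] = 21, c[0] = 21; result = True)

[21, 23, 13]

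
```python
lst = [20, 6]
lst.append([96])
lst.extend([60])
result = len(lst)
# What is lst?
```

After line 1: lst = [20, 6]
After line 2 (append adds [96] as single element): lst = [20, 6, [96]]
After line 3 (extend unpacks [60], adds 60): lst = [20, 6, [96], 60]
After line 4: result = len(lst) = 4

[20, 6, [96], 60]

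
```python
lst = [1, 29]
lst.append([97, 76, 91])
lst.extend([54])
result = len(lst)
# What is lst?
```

After line 1: lst = [1, 29]
After line 2 (append adds [97, 76, 91] as single element): lst = [1, 29, [97, 76, 91]]
After line 3 (extend unpacks [54], adds 54): lst = [1, 29, [97, 76, 91], 54]
After line 4: result = len(lst) = 4

[1, 29, [97, 76, 91], 54]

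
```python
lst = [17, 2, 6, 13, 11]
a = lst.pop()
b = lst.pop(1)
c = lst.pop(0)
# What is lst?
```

After line 1: lst = [17, 2, 6, 13, 11]
After line 2 (pop() -> a = 11): lst = [17, 2, 6, 13]
After line 3 (pop(1) -> b = 2): lst = [17, 6, 13]
After line 4 (pop(0) -> c = 17): lst = [6, 13]

[6, 13]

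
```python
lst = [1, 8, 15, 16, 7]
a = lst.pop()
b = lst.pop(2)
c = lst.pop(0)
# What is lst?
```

After line 1: lst = [1, 8, 15, 16, 7]
After line 2 (pop() -> a = 7): lst = [1, 8, 15, 16]
After line 3 (pop(2) -> b = 15): lst = [1, 8, 16]
After line 4 (pop(0) -> c = 1): lst = [8, 16]

[8, 16]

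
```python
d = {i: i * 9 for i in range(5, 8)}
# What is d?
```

{5: 45, 6: 54, 7: 63}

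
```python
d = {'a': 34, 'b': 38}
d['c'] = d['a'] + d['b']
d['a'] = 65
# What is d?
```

After line 1: d = {'a': 34, 'b': 38}
After line 2 (d['c'] = 34 + 38): d = {'a': 34, 'b': 38, 'c': 72}
After line 3: d = {'a': 65, 'b': 38, 'c': 72}

{'a': 65, 'b': 38, 'c': 72}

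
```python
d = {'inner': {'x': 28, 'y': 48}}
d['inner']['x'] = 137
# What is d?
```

After line 1: d = {'inner': {'x': 28, 'y': 48}}
After line 2 (inner x overwritten): d = {'inner': {'x': 137, 'y': 48}}

{'inner': {'x': 137, 'y': 48}}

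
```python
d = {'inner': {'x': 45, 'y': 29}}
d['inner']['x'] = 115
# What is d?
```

After line 1: d = {'inner': {'x': 45, 'y': 29}}
After line 2 (inner x overwritten): d = {'inner': {'x': 115, 'y': 29}}

{'inner': {'x': 115, 'y': 29}}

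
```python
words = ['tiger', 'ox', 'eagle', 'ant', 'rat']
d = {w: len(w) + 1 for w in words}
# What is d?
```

{'tiger': 6, 'ox': 3, 'eagle': 6, 'ant': 4, 'rat': 4}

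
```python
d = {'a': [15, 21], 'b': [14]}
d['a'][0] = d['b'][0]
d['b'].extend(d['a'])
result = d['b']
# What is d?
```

After line 1: d = {'a': [15, 21], 'b': [14]}
After line 2 (a[0] = b[0] = 14): d = {'a': [14, 21], 'b': [14]}
After line 3 (b.extend(a) appends [14, 21]): d = {'a': [14, 21], 'b': [14, 14, 21]}
After line 4: result = d['b'] = [14, 14, 21]

{'a': [14, 21], 'b': [14, 14, 21]}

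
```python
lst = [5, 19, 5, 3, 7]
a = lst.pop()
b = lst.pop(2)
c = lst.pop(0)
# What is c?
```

After line 1: lst = [5, 19, 5, 3, 7]
After line 2 (pop() -> a = 7): lst = [5, 19, 5, 3]
After line 3 (pop(2) -> b = 5): lst = [5, 19, 3]
After line 4 (pop(0) -> c = 5): lst = [19, 3]

5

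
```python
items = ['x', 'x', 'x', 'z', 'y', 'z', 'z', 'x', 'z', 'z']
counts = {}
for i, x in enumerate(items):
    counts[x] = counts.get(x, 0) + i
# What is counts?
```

Initial: counts = {}, items = ['x', 'x', 'x', 'z', 'y', 'z', 'z', 'x', 'z', 'z']
i=0, x='x': counts = {'x': 0}
i=1, x='x': counts = {'x': 1}
i=2, x='x': counts = {'x': 3}
i=3, x='z': counts = {'x': 3, 'z': 3}
i=4, x='y': counts = {'x': 3, 'z': 3, 'y': 4}
i=5, x='z': counts = {'x': 3, 'z': 8, 'y': 4}
i=6, x='z': counts = {'x': 3, 'z': 14, 'y': 4}
i=7, x='x': counts = {'x': 10, 'z': 14, 'y': 4}
i=8, x='z': counts = {'x': 10, 'z': 22, 'y': 4}
i=9, x='z': counts = {'x': 10, 'z': 31, 'y': 4}

{'x': 10, 'z': 31, 'y': 4}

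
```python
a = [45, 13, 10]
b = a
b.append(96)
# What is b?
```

After line 1: a = [45, 13, 10]
After line 2 (b = a is an alias, same object): a = [45, 13, 10], b = [45, 13, 10]
After line 3 (b.append mutates the shared list): a = [45, 13, 10, 96], b = [45, 13, 10, 96]

[45, 13, 10, 96]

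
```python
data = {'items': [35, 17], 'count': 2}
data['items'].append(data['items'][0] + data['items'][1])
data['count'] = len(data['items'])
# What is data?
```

After line 1: data = {'items': [35, 17], 'count': 2}
After line 2 (append 35 + 17 = 52): data = {'items': [35, 17, 52], 'count': 2}
After line 3 (count = len(items) = 3): data = {'items': [35, 17, 52], 'count': 3}

{'items': [35, 17, 52], 'count': 3}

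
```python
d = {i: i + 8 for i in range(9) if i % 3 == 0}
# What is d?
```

{0: 8, 3: 11, 6: 14}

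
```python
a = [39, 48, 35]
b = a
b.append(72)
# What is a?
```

After line 1: a = [39, 48, 35]
After line 2 (b = a is an alias, same object): a = [39, 48, 35], b = [39, 48, 35]
After line 3 (b.append mutates the shared list): a = [39, 48, 35, 72], b = [39, 48, 35, 72]

[39, 48, 35, 72]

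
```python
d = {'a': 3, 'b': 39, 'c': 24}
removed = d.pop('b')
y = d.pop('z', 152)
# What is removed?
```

After line 1: d = {'a': 3, 'b': 39, 'c': 24}
After line 2 (pop 'b' returns 39): d = {'a': 3, 'c': 24}, removed = 39
After line 3 (pop 'z' missing, returns default 152): d = {'a': 3, 'c': 24}, y = 152

39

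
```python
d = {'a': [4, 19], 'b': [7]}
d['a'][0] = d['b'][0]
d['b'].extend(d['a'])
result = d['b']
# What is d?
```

After line 1: d = {'a': [4, 19], 'b': [7]}
After line 2 (a[0] = b[0] = 7): d = {'a': [7, 19], 'b': [7]}
After line 3 (b.extend(a) appends [7, 19]): d = {'a': [7, 19], 'b': [7, 7, 19]}
After line 4: result = d['b'] = [7, 7, 19]

{'a': [7, 19], 'b': [7, 7, 19]}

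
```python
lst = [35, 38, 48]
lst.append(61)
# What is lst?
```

[35, 38, 48, 61]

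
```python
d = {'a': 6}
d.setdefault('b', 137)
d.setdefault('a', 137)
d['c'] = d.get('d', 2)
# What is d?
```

After line 1: d = {'a': 6}
After line 2 (setdefault adds 'b'=137): d = {'a': 6, 'b': 137}
After line 3 (setdefault 'a' no-op, already exists): d = {'a': 6, 'b': 137}
After line 4 (get('d', 2) returns default since 'd' not in d): d = {'a': 6, 'b': 137, 'c': 2}

{'a': 6, 'b': 137, 'c': 2}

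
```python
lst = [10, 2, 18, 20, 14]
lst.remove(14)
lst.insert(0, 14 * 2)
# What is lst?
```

After line 1: lst = [10, 2, 18, 20, 14]
After line 2 (remove first 14): lst = [10, 2, 18, 20]
After line 3 (insert 28 at index 0): lst = [28, 10, 2, 18, 20]

[28, 10, 2, 18, 20]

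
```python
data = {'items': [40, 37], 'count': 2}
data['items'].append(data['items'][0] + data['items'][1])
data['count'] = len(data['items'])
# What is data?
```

After line 1: data = {'items': [40, 37], 'count': 2}
After line 2 (append 40 + 37 = 77): data = {'items': [40, 37, 77], 'count': 2}
After line 3 (count = len(items) = 3): data = {'items': [40, 37, 77], 'count': 3}

{'items': [40, 37, 77], 'count': 3}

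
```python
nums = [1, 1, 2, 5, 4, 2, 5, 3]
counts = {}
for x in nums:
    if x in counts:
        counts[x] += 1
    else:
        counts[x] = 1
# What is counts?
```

Initial: counts = {}, nums = [1, 1, 2, 5, 4, 2, 5, 3]
See 1: counts = {1: 1}
See 1: counts = {1: 2}
See 2: counts = {1: 2, 2: 1}
See 5: counts = {1: 2, 2: 1, 5: 1}
See 4: counts = {1: 2, 2: 1, 5: 1, 4: 1}
See 2: counts = {1: 2, 2: 2, 5: 1, 4: 1}
See 5: counts = {1: 2, 2: 2, 5: 2, 4: 1}
See 3: counts = {1: 2, 2: 2, 5: 2, 4: 1, 3: 1}

{1: 2, 2: 2, 5: 2, 4: 1, 3: 1}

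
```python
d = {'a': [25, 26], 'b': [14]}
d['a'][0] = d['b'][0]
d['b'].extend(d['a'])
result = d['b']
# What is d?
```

After line 1: d = {'a': [25, 26], 'b': [14]}
After line 2 (a[0] = b[0] = 14): d = {'a': [14, 26], 'b': [14]}
After line 3 (b.extend(a) appends [14, 26]): d = {'a': [14, 26], 'b': [14, 14, 26]}
After line 4: result = d['b'] = [14, 14, 26]

{'a': [14, 26], 'b': [14, 14, 26]}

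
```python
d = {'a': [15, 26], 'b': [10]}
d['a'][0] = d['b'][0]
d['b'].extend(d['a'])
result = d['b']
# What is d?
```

After line 1: d = {'a': [15, 26], 'b': [10]}
After line 2 (a[0] = b[0] = 10): d = {'a': [10, 26], 'b': [10]}
After line 3 (b.extend(a) appends [10, 26]): d = {'a': [10, 26], 'b': [10, 10, 26]}
After line 4: result = d['b'] = [10, 10, 26]

{'a': [10, 26], 'b': [10, 10, 26]}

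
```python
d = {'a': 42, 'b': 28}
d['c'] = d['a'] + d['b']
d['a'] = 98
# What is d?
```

After line 1: d = {'a': 42, 'b': 28}
After line 2 (d['c'] = 42 + 28): d = {'a': 42, 'b': 28, 'c': 70}
After line 3: d = {'a': 98, 'b': 28, 'c': 70}

{'a': 98, 'b': 28, 'c': 70}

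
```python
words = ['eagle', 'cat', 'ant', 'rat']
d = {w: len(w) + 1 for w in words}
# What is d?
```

{'eagle': 6, 'cat': 4, 'ant': 4, 'rat': 4}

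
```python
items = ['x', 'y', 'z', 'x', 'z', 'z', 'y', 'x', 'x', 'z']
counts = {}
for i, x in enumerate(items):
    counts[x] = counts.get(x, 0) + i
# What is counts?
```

Initial: counts = {}, items = ['x', 'y', 'z', 'x', 'z', 'z', 'y', 'x', 'x', 'z']
i=0, x='x': counts = {'x': 0}
i=1, x='y': counts = {'x': 0, 'y': 1}
i=2, x='z': counts = {'x': 0, 'y': 1, 'z': 2}
i=3, x='x': counts = {'x': 3, 'y': 1, 'z': 2}
i=4, x='z': counts = {'x': 3, 'y': 1, 'z': 6}
i=5, x='z': counts = {'x': 3, 'y': 1, 'z': 11}
i=6, x='y': counts = {'x': 3, 'y': 7, 'z': 11}
i=7, x='x': counts = {'x': 10, 'y': 7, 'z': 11}
i=8, x='x': counts = {'x': 18, 'y': 7, 'z': 11}
i=9, x='z': counts = {'x': 18, 'y': 7, 'z': 20}

{'x': 18, 'y': 7, 'z': 20}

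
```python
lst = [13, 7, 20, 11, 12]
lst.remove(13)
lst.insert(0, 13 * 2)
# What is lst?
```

After line 1: lst = [13, 7, 20, 11, 12]
After line 2 (remove first 13): lst = [7, 20, 11, 12]
After line 3 (insert 26 at index 0): lst = [26, 7, 20, 11, 12]

[26, 7, 20, 11, 12]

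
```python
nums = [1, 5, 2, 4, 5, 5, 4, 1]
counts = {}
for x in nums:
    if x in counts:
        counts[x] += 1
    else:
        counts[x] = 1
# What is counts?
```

Initial: counts = {}, nums = [1, 5, 2, 4, 5, 5, 4, 1]
See 1: counts = {1: 1}
See 5: counts = {1: 1, 5: 1}
See 2: counts = {1: 1, 5: 1, 2: 1}
See 4: counts = {1: 1, 5: 1, 2: 1, 4: 1}
See 5: counts = {1: 1, 5: 2, 2: 1, 4: 1}
See 5: counts = {1: 1, 5: 3, 2: 1, 4: 1}
See 4: counts = {1: 1, 5: 3, 2: 1, 4: 2}
See 1: counts = {1: 2, 5: 3, 2: 1, 4: 2}

{1: 2, 5: 3, 2: 1, 4: 2}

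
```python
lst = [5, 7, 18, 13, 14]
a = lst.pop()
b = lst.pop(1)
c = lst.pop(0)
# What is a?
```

After line 1: lst = [5, 7, 18, 13, 14]
After line 2 (pop() -> a = 14): lst = [5, 7, 18, 13]
After line 3 (pop(1) -> b = 7): lst = [5, 18, 13]
After line 4 (pop(0) -> c = 5): lst = [18, 13]

14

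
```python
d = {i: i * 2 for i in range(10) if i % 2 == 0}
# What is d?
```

{0: 0, 2: 4, 4: 8, 6: 12, 8: 16}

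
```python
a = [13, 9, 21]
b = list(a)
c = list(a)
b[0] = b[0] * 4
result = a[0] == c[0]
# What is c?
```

After line 1: a = [13, 9, 21]
After line 2 (b = list(a), copy): a = [13, 9, 21], b = [13, 9, 21]
After line 3 (c = list(a) is a copy, new object): c = [13, 9, 21]
After line 4 (b[0] = 13 * 4 = 52; only b mutates (copy)): a = [13, 9, 21], b = [52, 9, 21], c = [13, 9, 21]
After line 5 (a[0] = 13, c[0] = 13; result = True)

[13, 9, 21]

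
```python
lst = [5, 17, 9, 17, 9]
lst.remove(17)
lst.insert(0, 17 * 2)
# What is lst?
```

After line 1: lst = [5, 17, 9, 17, 9]
After line 2 (remove first 17): lst = [5, 9, 17, 9]
After line 3 (insert 34 at index 0): lst = [34, 5, 9, 17, 9]

[34, 5, 9, 17, 9]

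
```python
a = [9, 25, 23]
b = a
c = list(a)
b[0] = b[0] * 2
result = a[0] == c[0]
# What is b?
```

After line 1: a = [9, 25, 23]
After line 2 (b = a, alias): a = [9, 25, 23], b = [9, 25, 23]
After line 3 (c = list(a) is a copy, new object): c = [9, 25, 23]
After line 4 (b[0] = 9 * 2 = 18; mutates shared a/b): a = b = [18, 25, 23], c = [9, 25, 23]
After line 5 (a[0] = 18, c[0] = 9; result = False)

[18, 25, 23]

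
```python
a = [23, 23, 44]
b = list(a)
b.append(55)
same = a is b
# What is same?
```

After line 1: a = [23, 23, 44]
After line 2 (b = list(a) is a shallow copy, new object): a = [23, 23, 44], b = [23, 23, 44]
After line 3 (append only mutates b): a = [23, 23, 44], b = [23, 23, 44, 55]
After line 4 (same = a is b; different objects -> False): same = False

False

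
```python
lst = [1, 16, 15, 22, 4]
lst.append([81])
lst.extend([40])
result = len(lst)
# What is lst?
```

After line 1: lst = [1, 16, 15, 22, 4]
After line 2 (append adds [81] as single element): lst = [1, 16, 15, 22, 4, [81]]
After line 3 (extend unpacks [40], adds 40): lst = [1, 16, 15, 22, 4, [81], 40]
After line 4: result = len(lst) = 7

[1, 16, 15, 22, 4, [81], 40]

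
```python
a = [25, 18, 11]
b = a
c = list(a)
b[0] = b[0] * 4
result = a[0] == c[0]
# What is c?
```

After line 1: a = [25, 18, 11]
After line 2 (b = a, alias): a = [25, 18, 11], b = [25, 18, 11]
After line 3 (c = list(a) is a copy, new object): c = [25, 18, 11]
After line 4 (b[0] = 25 * 4 = 100; mutates shared a/b): a = b = [100, 18, 11], c = [25, 18, 11]
After line 5 (a[0] = 100, c[0] = 25; result = False)

[25, 18, 11]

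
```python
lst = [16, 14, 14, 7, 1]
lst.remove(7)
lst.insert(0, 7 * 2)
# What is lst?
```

After line 1: lst = [16, 14, 14, 7, 1]
After line 2 (remove first 7): lst = [16, 14, 14, 1]
After line 3 (insert 14 at index 0): lst = [14, 16, 14, 14, 1]

[14, 16, 14, 14, 1]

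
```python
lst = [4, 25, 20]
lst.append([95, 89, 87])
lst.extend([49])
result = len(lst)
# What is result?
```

After line 1: lst = [4, 25, 20]
After line 2 (append adds [95, 89, 87] as single element): lst = [4, 25, 20, [95, 89, 87]]
After line 3 (extend unpacks [49], adds 49): lst = [4, 25, 20, [95, 89, 87], 49]
After line 4: result = len(lst) = 5

5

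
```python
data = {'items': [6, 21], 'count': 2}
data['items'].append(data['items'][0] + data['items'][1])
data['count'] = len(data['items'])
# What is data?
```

After line 1: data = {'items': [6, 21], 'count': 2}
After line 2 (append 6 + 21 = 27): data = {'items': [6, 21, 27], 'count': 2}
After line 3 (count = len(items) = 3): data = {'items': [6, 21, 27], 'count': 3}

{'items': [6, 21, 27], 'count': 3}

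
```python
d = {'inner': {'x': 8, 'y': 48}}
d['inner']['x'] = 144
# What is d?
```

After line 1: d = {'inner': {'x': 8, 'y': 48}}
After line 2 (inner x overwritten): d = {'inner': {'x': 144, 'y': 48}}

{'inner': {'x': 144, 'y': 48}}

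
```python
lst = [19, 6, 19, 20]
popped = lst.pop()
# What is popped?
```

20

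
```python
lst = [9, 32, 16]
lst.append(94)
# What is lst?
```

[9, 32, 16, 94]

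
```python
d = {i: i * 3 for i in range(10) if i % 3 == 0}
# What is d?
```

{0: 0, 3: 9, 6: 18, 9: 27}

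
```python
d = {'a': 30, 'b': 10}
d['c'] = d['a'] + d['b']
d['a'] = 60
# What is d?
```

After line 1: d = {'a': 30, 'b': 10}
After line 2 (d['c'] = 30 + 10): d = {'a': 30, 'b': 10, 'c': 40}
After line 3: d = {'a': 60, 'b': 10, 'c': 40}

{'a': 60, 'b': 10, 'c': 40}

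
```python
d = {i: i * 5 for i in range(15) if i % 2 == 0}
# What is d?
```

{0: 0, 2: 10, 4: 20, 6: 30, 8: 40, 10: 50, 12: 60, 14: 70}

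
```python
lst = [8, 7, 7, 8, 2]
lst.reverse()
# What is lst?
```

[2, 8, 7, 7, 8]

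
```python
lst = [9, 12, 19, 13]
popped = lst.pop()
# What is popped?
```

13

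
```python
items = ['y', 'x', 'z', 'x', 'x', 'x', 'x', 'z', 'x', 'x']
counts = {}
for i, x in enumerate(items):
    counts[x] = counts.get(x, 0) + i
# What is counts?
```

Initial: counts = {}, items = ['y', 'x', 'z', 'x', 'x', 'x', 'x', 'z', 'x', 'x']
i=0, x='y': counts = {'y': 0}
i=1, x='x': counts = {'y': 0, 'x': 1}
i=2, x='z': counts = {'y': 0, 'x': 1, 'z': 2}
i=3, x='x': counts = {'y': 0, 'x': 4, 'z': 2}
i=4, x='x': counts = {'y': 0, 'x': 8, 'z': 2}
i=5, x='x': counts = {'y': 0, 'x': 13, 'z': 2}
i=6, x='x': counts = {'y': 0, 'x': 19, 'z': 2}
i=7, x='z': counts = {'y': 0, 'x': 19, 'z': 9}
i=8, x='x': counts = {'y': 0, 'x': 27, 'z': 9}
i=9, x='x': counts = {'y': 0, 'x': 36, 'z': 9}

{'y': 0, 'x': 36, 'z': 9}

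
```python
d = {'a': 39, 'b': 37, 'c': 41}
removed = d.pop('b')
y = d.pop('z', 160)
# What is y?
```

After line 1: d = {'a': 39, 'b': 37, 'c': 41}
After line 2 (pop 'b' returns 37): d = {'a': 39, 'c': 41}, removed = 37
After line 3 (pop 'z' missing, returns default 160): d = {'a': 39, 'c': 41}, y = 160

160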